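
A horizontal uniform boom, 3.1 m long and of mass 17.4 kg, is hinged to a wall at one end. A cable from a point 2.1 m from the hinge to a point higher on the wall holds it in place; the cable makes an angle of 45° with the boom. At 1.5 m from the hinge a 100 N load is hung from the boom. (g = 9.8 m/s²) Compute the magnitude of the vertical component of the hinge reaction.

Take torques about the hinge: T sin 45° · 2.1 = 17.4×9.8×1.55 + 100×1.5 = 414.31 N·m.
So T = 414.31 / (0.7071 × 2.1) = 279.01 N.
ΣF_y = 0: H_y = (17.4×9.8 + 100) − T sin 45° = 270.52 − 197.29 = 73.231 N.

|H_y| ≈ 73.2 N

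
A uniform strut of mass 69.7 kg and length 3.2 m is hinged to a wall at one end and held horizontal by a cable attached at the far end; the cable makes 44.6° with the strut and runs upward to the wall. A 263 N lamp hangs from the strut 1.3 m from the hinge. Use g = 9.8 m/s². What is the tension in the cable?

T ≈ 639 N

Take torques about the hinge: T sin 44.6° · 3.2 = 69.7×9.8×1.6 + 263×1.3 = 1434.8 N·m.
So T = 1434.8 / (0.7022 × 3.2) = 638.57 N.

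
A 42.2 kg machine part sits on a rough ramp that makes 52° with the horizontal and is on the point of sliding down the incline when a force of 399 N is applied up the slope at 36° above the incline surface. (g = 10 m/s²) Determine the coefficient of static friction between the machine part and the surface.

μ ≈ 0.385

On the verge of sliding down the incline, friction is at its maximum μN and acts up the slope.
Perpendicular to incline: N = W cos 52° − P sin 36° = 259.8 − 234.5 = 25.28 N.
Along incline: P cos 36° + μN = W sin 52° → μ = (W sin 52° − P cos 36°) / N = 0.3854.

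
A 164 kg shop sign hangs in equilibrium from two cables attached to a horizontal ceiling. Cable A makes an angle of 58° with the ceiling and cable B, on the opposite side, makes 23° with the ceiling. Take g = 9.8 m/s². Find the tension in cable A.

Weight W = 164 × 9.8 = 1607 N acts straight down.
Horizontal: T_A cos 58° = T_B cos 23°  →  T_B = 0.5757 T_A.
Vertical: T_A sin 58° + T_B sin 23° = 1607.
Substituting the horizontal relation into the vertical equation gives 1.073 T_A = 1607, so T_A = 1498 N.

T_A ≈ 1500 N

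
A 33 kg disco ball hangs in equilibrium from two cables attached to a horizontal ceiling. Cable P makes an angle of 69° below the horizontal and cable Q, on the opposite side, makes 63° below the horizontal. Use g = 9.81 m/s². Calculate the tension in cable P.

T_P ≈ 198 N

Weight W = 33 × 9.81 = 323.7 N acts straight down.
Horizontal: T_P cos 69° = T_Q cos 63°  →  T_Q = 0.7894 T_P.
Vertical: T_P sin 69° + T_Q sin 63° = 323.7.
Substituting the horizontal relation into the vertical equation gives 1.637 T_P = 323.7, so T_P = 197.8 N.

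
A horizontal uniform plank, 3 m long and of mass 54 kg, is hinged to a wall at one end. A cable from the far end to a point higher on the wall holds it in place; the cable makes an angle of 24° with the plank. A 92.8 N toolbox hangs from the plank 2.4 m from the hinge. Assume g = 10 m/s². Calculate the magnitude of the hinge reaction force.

Take torques about the hinge: T sin 24° · 3 = 54×10×1.5 + 92.8×2.4 = 1032.7 N·m.
So T = 1032.7 / (0.4067 × 3) = 846.35 N.
ΣF_x = 0: H_x = T cos 24° = 773.18 N.
ΣF_y = 0: H_y = (54×10 + 92.8) − T sin 24° = 632.8 − 344.24 = 288.56 N.
|H| = √(H_x² + H_y²) = √((773.18)² + (288.56)²) = 825.27 N.

|H| ≈ 825 N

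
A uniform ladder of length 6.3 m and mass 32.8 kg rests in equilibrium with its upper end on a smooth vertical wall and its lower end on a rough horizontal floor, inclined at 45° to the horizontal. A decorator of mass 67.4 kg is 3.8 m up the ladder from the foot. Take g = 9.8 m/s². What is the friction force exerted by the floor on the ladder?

Torques about the foot: N_wall · 6.3 sin 45° = 32.8×9.8×3.15 cos 45° + 67.4×9.8×3.8 cos 45° → N_wall = 559.13 N.
ΣF_x = 0: f_floor = N_wall = 559.13 N.

f ≈ 559 N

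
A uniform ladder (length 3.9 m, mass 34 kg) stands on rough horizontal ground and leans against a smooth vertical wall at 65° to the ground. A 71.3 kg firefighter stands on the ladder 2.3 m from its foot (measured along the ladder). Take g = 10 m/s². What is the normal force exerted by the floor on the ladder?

N_floor ≈ 1050 N

ΣF_y = 0: N_floor = 34×10 + 71.3×10 = 1053 N.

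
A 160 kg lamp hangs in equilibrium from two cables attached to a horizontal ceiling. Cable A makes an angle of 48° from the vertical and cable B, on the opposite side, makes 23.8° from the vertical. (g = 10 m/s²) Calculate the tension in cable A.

Angles from the horizontal: cable A is 90° − 48° = 42°, cable B is 90° − 23.8° = 66.2°.
Weight W = 160 × 10 = 1600 N acts straight down.
Horizontal: T_A cos 42° = T_B cos 66.2°  →  T_B = 1.842 T_A.
Vertical: T_A sin 42° + T_B sin 66.2° = 1600.
Substituting the horizontal relation into the vertical equation gives 2.354 T_A = 1600, so T_A = 679.7 N.

T_A ≈ 680 N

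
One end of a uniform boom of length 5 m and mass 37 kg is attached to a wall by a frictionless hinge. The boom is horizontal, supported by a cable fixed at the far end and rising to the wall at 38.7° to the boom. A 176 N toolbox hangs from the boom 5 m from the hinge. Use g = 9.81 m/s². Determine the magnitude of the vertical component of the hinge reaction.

|H_y| ≈ 181 N

Take torques about the hinge: T sin 38.7° · 5 = 37×9.81×2.5 + 176×5 = 1787.4 N·m.
So T = 1787.4 / (0.6252 × 5) = 571.75 N.
ΣF_y = 0: H_y = (37×9.81 + 176) − T sin 38.7° = 538.97 − 357.49 = 181.48 N.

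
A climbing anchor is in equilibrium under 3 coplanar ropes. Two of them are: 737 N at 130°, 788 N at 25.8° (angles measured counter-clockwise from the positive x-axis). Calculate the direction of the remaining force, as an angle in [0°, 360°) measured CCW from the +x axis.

Sum the known components: ΣF_x = 235.7 N, ΣF_y = 907.5 N.
For equilibrium the remaining force must supply (−ΣF_x, −ΣF_y) = (-235.7, -907.5) N.
Magnitude = √((-235.7)² + (-907.5)²) = 937.6 N; direction = atan2(-907.5, -235.7) = 255.4°.

θ ≈ 255°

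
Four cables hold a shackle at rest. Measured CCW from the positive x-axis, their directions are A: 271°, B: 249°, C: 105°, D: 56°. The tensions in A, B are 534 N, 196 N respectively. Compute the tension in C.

Resolve: ΣF_x = 534 cos 271° + 196 cos 249° + T_C cos 105° + T_D cos 56° = 0.
        ΣF_y = 534 sin 271° + 196 sin 249° + T_C sin 105° + T_D sin 56° = 0.
The known terms sum to (-60.92, -716.9) N, so -0.2588 T_C + 0.5592 T_D = 60.92 and 0.9659 T_C + 0.8290 T_D = 716.9.
Solving simultaneously: T_C = 464.3 N, T_D = 323.8 N.

T_C ≈ 464 N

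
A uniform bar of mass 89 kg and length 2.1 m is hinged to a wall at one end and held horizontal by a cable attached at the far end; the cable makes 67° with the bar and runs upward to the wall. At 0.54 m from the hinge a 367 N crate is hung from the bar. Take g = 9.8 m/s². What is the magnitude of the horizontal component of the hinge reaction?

Take torques about the hinge: T sin 67° · 2.1 = 89×9.8×1.05 + 367×0.54 = 1114 N·m.
So T = 1114 / (0.9205 × 2.1) = 576.28 N.
ΣF_x = 0: H_x = T cos 67° = 225.17 N.

H_x ≈ 225 N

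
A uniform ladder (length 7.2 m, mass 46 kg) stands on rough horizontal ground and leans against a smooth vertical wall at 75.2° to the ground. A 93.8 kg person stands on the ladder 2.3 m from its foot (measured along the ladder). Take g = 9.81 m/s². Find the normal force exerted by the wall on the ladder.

N_wall ≈ 137 N

Torques about the foot: N_wall · 7.2 sin 75.2° = 46×9.81×3.6 cos 75.2° + 93.8×9.81×2.3 cos 75.2° → N_wall = 137.28 N.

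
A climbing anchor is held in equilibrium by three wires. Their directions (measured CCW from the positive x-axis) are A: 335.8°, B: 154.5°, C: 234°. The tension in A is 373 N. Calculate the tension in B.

Resolve: ΣF_x = 373 cos 335.8° + T_B cos 154.5° + T_C cos 234° = 0.
        ΣF_y = 373 sin 335.8° + T_B sin 154.5° + T_C sin 234° = 0.
The known terms sum to (340.2, -152.9) N, so -0.9026 T_B − 0.5878 T_C = -340.2 and 0.4305 T_B − 0.8090 T_C = 152.9.
Solving simultaneously: T_B = 371.3 N, T_C = 8.606 N.

T_B ≈ 371 N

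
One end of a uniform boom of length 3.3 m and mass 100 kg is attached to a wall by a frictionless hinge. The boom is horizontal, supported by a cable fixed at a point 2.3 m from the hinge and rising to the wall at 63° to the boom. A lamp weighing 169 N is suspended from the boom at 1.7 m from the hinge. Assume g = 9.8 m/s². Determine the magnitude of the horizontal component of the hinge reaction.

Take torques about the hinge: T sin 63° · 2.3 = 100×9.8×1.65 + 169×1.7 = 1904.3 N·m.
So T = 1904.3 / (0.8910 × 2.3) = 929.24 N.
ΣF_x = 0: H_x = T cos 63° = 421.86 N.

H_x ≈ 422 N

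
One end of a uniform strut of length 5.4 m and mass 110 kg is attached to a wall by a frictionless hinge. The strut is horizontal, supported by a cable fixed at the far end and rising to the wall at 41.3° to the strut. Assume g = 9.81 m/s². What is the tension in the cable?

Take torques about the hinge: T sin 41.3° · 5.4 = 110×9.81×2.7 = 2913.6 N·m.
So T = 2913.6 / (0.6600 × 5.4) = 817.5 N.

T ≈ 817 N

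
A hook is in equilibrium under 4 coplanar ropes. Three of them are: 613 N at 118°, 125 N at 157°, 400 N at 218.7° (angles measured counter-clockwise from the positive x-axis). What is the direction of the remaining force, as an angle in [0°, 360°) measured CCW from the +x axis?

θ ≈ 335°

Sum the known components: ΣF_x = -715 N, ΣF_y = 340 N.
For equilibrium the remaining force must supply (−ΣF_x, −ΣF_y) = (715, -340) N.
Magnitude = √((715)² + (-340)²) = 791.7 N; direction = atan2(-340, 715) = 334.6°.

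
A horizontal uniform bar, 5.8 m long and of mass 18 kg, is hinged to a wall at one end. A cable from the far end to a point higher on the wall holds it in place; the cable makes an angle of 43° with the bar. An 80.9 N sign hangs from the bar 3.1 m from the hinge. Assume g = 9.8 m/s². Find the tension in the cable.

Take torques about the hinge: T sin 43° · 5.8 = 18×9.8×2.9 + 80.9×3.1 = 762.35 N·m.
So T = 762.35 / (0.6820 × 5.8) = 192.73 N.

T ≈ 193 N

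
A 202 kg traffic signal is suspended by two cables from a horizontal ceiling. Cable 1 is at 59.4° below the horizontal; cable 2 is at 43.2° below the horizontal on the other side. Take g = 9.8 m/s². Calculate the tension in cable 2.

Weight W = 202 × 9.8 = 1980 N acts straight down.
Horizontal: T_1 cos 59.4° = T_2 cos 43.2°  →  T_1 = 1.432 T_2.
Vertical: T_1 sin 59.4° + T_2 sin 43.2° = 1980.
Substituting the horizontal relation into the vertical equation gives 1.917 T_2 = 1980, so T_2 = 1033 N.

T_2 ≈ 1030 N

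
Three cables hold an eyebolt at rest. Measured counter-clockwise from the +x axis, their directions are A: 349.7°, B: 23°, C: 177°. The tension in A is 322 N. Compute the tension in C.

Resolve: ΣF_x = 322 cos 349.7° + T_B cos 23° + T_C cos 177° = 0.
        ΣF_y = 322 sin 349.7° + T_B sin 23° + T_C sin 177° = 0.
The known terms sum to (316.8, -57.57) N, so 0.9205 T_B − 0.9986 T_C = -316.8 and 0.3907 T_B + 0.0523 T_C = 57.57.
Solving simultaneously: T_B = 93.33 N, T_C = 403.3 N.

T_C ≈ 403 N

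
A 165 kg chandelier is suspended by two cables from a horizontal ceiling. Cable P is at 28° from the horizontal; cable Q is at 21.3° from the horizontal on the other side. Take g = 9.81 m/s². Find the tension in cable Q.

Weight W = 165 × 9.81 = 1619 N acts straight down.
Horizontal: T_P cos 28° = T_Q cos 21.3°  →  T_P = 1.055 T_Q.
Vertical: T_P sin 28° + T_Q sin 21.3° = 1619.
Substituting the horizontal relation into the vertical equation gives 0.8586 T_Q = 1619, so T_Q = 1885 N.

T_Q ≈ 1890 N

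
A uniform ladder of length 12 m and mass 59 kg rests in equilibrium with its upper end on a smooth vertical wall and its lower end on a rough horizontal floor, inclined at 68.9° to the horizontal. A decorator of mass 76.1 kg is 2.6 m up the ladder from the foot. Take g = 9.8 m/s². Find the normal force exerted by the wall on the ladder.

N_wall ≈ 174 N

Torques about the foot: N_wall · 12 sin 68.9° = 59×9.8×6 cos 68.9° + 76.1×9.8×2.6 cos 68.9° → N_wall = 173.91 N.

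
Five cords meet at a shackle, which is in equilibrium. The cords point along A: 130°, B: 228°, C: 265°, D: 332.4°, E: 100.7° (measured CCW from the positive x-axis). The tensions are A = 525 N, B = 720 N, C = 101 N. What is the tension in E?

T_E ≈ 753 N

Resolve: ΣF_x = 525 cos 130° + 720 cos 228° + 101 cos 265° + T_D cos 332.4° + T_E cos 100.7° = 0.
        ΣF_y = 525 sin 130° + 720 sin 228° + 101 sin 265° + T_D sin 332.4° + T_E sin 100.7° = 0.
The known terms sum to (-828, -233.5) N, so 0.8862 T_D − 0.1857 T_E = 828 and -0.4633 T_D + 0.9826 T_E = 233.5.
Solving simultaneously: T_D = 1092 N, T_E = 752.5 N.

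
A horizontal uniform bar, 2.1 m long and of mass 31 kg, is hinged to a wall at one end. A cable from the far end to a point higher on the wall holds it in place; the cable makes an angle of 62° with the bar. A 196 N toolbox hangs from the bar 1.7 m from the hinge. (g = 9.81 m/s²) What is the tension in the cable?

Take torques about the hinge: T sin 62° · 2.1 = 31×9.81×1.05 + 196×1.7 = 652.52 N·m.
So T = 652.52 / (0.8829 × 2.1) = 351.91 N.

T ≈ 352 N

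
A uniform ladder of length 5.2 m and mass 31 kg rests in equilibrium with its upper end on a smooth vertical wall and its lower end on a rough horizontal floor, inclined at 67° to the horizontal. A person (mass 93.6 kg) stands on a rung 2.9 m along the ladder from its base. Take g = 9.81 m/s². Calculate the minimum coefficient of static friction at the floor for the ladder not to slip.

ΣF_y = 0: N_floor = 31×9.81 + 93.6×9.81 = 1222.3 N.
Torques about the foot: N_wall · 5.2 sin 67° = 31×9.81×2.6 cos 67° + 93.6×9.81×2.9 cos 67° → N_wall = 281.91 N.
ΣF_x = 0: f_floor = N_wall = 281.91 N.
μ_min = f_floor / N_floor = 281.91 / 1222.3 = 0.2306.

μ_min ≈ 0.231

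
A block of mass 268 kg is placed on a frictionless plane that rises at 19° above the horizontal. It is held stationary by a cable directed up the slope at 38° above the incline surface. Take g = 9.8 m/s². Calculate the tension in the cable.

Take axes along and perpendicular to the incline. Weight components: W sin 19° = 855.1 N down-slope, W cos 19° = 2483 N into the surface.
Along incline: T cos 38° = W sin 19° → T = 1085 N.
Perpendicular: N = W cos 19° − T sin 38° = 1815 N.

T ≈ 1090 N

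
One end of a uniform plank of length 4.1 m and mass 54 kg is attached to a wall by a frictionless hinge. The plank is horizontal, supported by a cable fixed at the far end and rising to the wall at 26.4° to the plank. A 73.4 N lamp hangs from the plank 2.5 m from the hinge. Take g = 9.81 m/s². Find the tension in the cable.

Take torques about the hinge: T sin 26.4° · 4.1 = 54×9.81×2.05 + 73.4×2.5 = 1269.5 N·m.
So T = 1269.5 / (0.4446 × 4.1) = 696.36 N.

T ≈ 696 N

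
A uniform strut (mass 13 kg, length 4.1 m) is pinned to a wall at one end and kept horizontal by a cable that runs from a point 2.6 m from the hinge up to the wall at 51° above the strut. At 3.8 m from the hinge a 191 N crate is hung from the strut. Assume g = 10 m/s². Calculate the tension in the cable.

T ≈ 491 N

Take torques about the hinge: T sin 51° · 2.6 = 13×10×2.05 + 191×3.8 = 992.3 N·m.
So T = 992.3 / (0.7771 × 2.6) = 491.1 N.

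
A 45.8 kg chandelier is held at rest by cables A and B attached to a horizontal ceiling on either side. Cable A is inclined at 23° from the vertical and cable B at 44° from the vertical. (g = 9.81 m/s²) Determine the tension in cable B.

Angles from the horizontal: cable A is 90° − 23° = 67°, cable B is 90° − 44° = 46°.
Weight W = 45.8 × 9.81 = 449.3 N acts straight down.
Horizontal: T_A cos 67° = T_B cos 46°  →  T_A = 1.778 T_B.
Vertical: T_A sin 67° + T_B sin 46° = 449.3.
Substituting the horizontal relation into the vertical equation gives 2.356 T_B = 449.3, so T_B = 190.7 N.

T_B ≈ 191 N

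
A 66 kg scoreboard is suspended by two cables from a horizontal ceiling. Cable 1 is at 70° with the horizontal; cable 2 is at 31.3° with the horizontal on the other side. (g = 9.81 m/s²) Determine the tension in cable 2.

T_2 ≈ 226 N

Weight W = 66 × 9.81 = 647.5 N acts straight down.
Horizontal: T_1 cos 70° = T_2 cos 31.3°  →  T_1 = 2.498 T_2.
Vertical: T_1 sin 70° + T_2 sin 31.3° = 647.5.
Substituting the horizontal relation into the vertical equation gives 2.867 T_2 = 647.5, so T_2 = 225.8 N.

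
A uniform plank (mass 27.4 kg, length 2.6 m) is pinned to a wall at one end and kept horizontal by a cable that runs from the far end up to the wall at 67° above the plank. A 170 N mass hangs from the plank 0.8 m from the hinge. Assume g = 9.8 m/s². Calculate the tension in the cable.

Take torques about the hinge: T sin 67° · 2.6 = 27.4×9.8×1.3 + 170×0.8 = 485.08 N·m.
So T = 485.08 / (0.9205 × 2.6) = 202.68 N.

T ≈ 203 N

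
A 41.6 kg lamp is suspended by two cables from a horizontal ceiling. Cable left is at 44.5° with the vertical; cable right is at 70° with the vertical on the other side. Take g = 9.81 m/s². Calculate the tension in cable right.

T_right ≈ 314 N

Angles from the horizontal: cable left is 90° − 44.5° = 45.5°, cable right is 90° − 70° = 20°.
Weight W = 41.6 × 9.81 = 408.1 N acts straight down.
Horizontal: T_left cos 45.5° = T_right cos 20°  →  T_left = 1.341 T_right.
Vertical: T_left sin 45.5° + T_right sin 20° = 408.1.
Substituting the horizontal relation into the vertical equation gives 1.298 T_right = 408.1, so T_right = 314.3 N.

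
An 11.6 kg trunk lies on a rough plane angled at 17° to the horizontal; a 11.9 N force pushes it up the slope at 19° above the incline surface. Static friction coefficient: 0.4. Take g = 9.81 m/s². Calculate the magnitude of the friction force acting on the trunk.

Axes along / perpendicular to the incline. W sin 17° = 33.27 N down-slope; W cos 17° = 108.8 N into the surface.
Perpendicular: N = W cos 17° − P sin 19° = 108.8 − 3.874 = 104.9 N.
Along incline: P cos 19° + f = W sin 17° (friction acts up-slope) → f = 33.27 − 11.25 = 22.02 N.
|f| = 22.02 N ≤ μN = 41.98 N, so the trunk is indeed static.

f ≈ 22 N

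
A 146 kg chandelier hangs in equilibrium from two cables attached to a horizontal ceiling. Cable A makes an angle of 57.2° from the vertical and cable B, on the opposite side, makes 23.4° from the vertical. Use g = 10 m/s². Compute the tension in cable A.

T_A ≈ 588 N

Angles from the horizontal: cable A is 90° − 57.2° = 32.8°, cable B is 90° − 23.4° = 66.6°.
Weight W = 146 × 10 = 1460 N acts straight down.
Horizontal: T_A cos 32.8° = T_B cos 66.6°  →  T_B = 2.117 T_A.
Vertical: T_A sin 32.8° + T_B sin 66.6° = 1460.
Substituting the horizontal relation into the vertical equation gives 2.484 T_A = 1460, so T_A = 587.7 N.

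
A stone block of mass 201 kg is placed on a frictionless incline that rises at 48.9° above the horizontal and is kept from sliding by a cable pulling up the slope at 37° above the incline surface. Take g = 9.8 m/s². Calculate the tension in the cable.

Take axes along and perpendicular to the incline. Weight components: W sin 48.9° = 1484 N down-slope, W cos 48.9° = 1295 N into the surface.
Along incline: T cos 37° = W sin 48.9° → T = 1859 N.
Perpendicular: N = W cos 48.9° − T sin 37° = 176.3 N.

T ≈ 1860 N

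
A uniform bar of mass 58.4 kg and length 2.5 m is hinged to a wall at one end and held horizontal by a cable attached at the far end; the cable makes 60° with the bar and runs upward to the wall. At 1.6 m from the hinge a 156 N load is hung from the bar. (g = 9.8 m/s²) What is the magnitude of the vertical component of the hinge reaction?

|H_y| ≈ 342 N

Take torques about the hinge: T sin 60° · 2.5 = 58.4×9.8×1.25 + 156×1.6 = 965 N·m.
So T = 965 / (0.8660 × 2.5) = 445.71 N.
ΣF_y = 0: H_y = (58.4×9.8 + 156) − T sin 60° = 728.32 − 386 = 342.32 N.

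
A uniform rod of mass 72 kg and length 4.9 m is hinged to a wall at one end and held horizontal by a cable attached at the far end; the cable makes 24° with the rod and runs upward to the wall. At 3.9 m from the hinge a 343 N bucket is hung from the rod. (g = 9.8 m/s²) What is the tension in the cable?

Take torques about the hinge: T sin 24° · 4.9 = 72×9.8×2.45 + 343×3.9 = 3066.4 N·m.
So T = 3066.4 / (0.4067 × 4.9) = 1538.6 N.

T ≈ 1540 N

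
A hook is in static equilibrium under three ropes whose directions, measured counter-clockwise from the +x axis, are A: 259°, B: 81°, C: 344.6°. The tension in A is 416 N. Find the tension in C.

T_C ≈ 14.6 N

Resolve: ΣF_x = 416 cos 259° + T_B cos 81° + T_C cos 344.6° = 0.
        ΣF_y = 416 sin 259° + T_B sin 81° + T_C sin 344.6° = 0.
The known terms sum to (-79.38, -408.4) N, so 0.1564 T_B + 0.9641 T_C = 79.38 and 0.9877 T_B − 0.2656 T_C = 408.4.
Solving simultaneously: T_B = 417.4 N, T_C = 14.61 N.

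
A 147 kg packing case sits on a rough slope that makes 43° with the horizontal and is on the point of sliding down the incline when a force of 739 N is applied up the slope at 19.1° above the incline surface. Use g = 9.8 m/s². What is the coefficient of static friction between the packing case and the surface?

μ ≈ 0.350

On the verge of sliding down the incline, friction is at its maximum μN and acts up the slope.
Perpendicular to incline: N = W cos 43° − P sin 19.1° = 1054 − 241.8 = 811.8 N.
Along incline: P cos 19.1° + μN = W sin 43° → μ = (W sin 43° − P cos 19.1°) / N = 0.3501.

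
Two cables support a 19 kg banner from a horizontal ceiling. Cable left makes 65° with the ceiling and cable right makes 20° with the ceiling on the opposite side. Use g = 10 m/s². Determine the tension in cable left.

T_left ≈ 179 N

Weight W = 19 × 10 = 190 N acts straight down.
Horizontal: T_left cos 65° = T_right cos 20°  →  T_right = 0.4497 T_left.
Vertical: T_left sin 65° + T_right sin 20° = 190.
Substituting the horizontal relation into the vertical equation gives 1.06 T_left = 190, so T_left = 179.2 N.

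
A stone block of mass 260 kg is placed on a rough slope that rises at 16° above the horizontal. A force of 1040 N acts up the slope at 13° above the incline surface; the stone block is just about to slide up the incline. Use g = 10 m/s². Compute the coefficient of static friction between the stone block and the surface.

On the verge of sliding up the incline, friction is at its maximum μN and acts down the slope.
Perpendicular to incline: N = W cos 16° − P sin 13° = 2499 − 233.9 = 2265 N.
Along incline: P cos 13° − μN = W sin 16° → μ = −(W sin 16° − P cos 13°) / N = 0.131.

μ ≈ 0.131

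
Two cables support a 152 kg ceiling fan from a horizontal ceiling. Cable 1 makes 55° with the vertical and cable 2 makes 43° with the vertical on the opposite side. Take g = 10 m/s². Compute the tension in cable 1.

Angles from the horizontal: cable 1 is 90° − 55° = 35°, cable 2 is 90° − 43° = 47°.
Weight W = 152 × 10 = 1520 N acts straight down.
Horizontal: T_1 cos 35° = T_2 cos 47°  →  T_2 = 1.201 T_1.
Vertical: T_1 sin 35° + T_2 sin 47° = 1520.
Substituting the horizontal relation into the vertical equation gives 1.452 T_1 = 1520, so T_1 = 1047 N.

T_1 ≈ 1050 N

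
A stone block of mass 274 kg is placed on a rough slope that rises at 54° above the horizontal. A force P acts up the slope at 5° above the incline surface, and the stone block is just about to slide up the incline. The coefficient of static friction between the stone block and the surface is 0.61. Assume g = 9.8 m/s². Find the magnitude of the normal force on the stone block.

N ≈ 1320 N

On the verge of sliding up the incline, friction equals μN and acts down the slope.
Perpendicular: N + P sin 5° = W cos 54° = 1578 N.
Along incline: P cos 5° = W sin 54° + μN  with W sin 54° = 2172 N.
Solving the pair for P and N: P = 2988 N, N = 1318 N (and f = μN = 803.9 N).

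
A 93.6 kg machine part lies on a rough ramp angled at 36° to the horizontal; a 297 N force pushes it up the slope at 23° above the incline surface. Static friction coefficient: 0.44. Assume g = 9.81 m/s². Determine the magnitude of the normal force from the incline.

Axes along / perpendicular to the incline. W sin 36° = 539.7 N down-slope; W cos 36° = 742.9 N into the surface.
Perpendicular: N = W cos 36° − P sin 23° = 742.9 − 116 = 626.8 N.
Along incline: P cos 23° + f = W sin 36° (friction acts up-slope) → f = 539.7 − 273.4 = 266.3 N.
|f| = 266.3 N ≤ μN = 275.8 N, so the machine part is indeed static.

N ≈ 627 N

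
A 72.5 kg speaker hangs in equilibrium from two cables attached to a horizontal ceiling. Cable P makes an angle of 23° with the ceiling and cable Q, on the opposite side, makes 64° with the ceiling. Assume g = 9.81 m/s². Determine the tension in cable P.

Weight W = 72.5 × 9.81 = 711.2 N acts straight down.
Horizontal: T_P cos 23° = T_Q cos 64°  →  T_Q = 2.1 T_P.
Vertical: T_P sin 23° + T_Q sin 64° = 711.2.
Substituting the horizontal relation into the vertical equation gives 2.278 T_P = 711.2, so T_P = 312.2 N.

T_P ≈ 312 N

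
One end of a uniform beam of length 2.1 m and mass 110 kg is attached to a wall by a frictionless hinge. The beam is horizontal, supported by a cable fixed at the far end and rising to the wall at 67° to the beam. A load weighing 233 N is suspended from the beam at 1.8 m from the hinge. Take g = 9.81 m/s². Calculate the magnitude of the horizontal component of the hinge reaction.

H_x ≈ 314 N

Take torques about the hinge: T sin 67° · 2.1 = 110×9.81×1.05 + 233×1.8 = 1552.5 N·m.
So T = 1552.5 / (0.9205 × 2.1) = 803.11 N.
ΣF_x = 0: H_x = T cos 67° = 313.8 N.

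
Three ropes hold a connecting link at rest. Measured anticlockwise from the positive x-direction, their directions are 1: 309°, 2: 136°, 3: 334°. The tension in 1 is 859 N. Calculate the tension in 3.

T_3 ≈ 339 N

Resolve: ΣF_x = 859 cos 309° + T_2 cos 136° + T_3 cos 334° = 0.
        ΣF_y = 859 sin 309° + T_2 sin 136° + T_3 sin 334° = 0.
The known terms sum to (540.6, -667.6) N, so -0.7193 T_2 + 0.8988 T_3 = -540.6 and 0.6947 T_2 − 0.4384 T_3 = 667.6.
Solving simultaneously: T_2 = 1175 N, T_3 = 338.8 N.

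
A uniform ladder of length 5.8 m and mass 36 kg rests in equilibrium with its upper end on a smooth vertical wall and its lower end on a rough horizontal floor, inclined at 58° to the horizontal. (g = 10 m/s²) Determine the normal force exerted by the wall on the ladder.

Torques about the foot: N_wall · 5.8 sin 58° = 36×10×2.9 cos 58° → N_wall = 112.48 N.

N_wall ≈ 112 N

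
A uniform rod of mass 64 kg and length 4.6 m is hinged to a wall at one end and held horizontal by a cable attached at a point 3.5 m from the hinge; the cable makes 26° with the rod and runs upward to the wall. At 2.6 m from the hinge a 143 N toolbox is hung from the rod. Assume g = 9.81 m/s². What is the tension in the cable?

T ≈ 1180 N

Take torques about the hinge: T sin 26° · 3.5 = 64×9.81×2.3 + 143×2.6 = 1815.8 N·m.
So T = 1815.8 / (0.4384 × 3.5) = 1183.5 N.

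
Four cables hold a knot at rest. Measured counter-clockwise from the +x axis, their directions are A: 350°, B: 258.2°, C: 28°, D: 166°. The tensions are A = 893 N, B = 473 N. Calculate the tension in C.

T_C ≈ 613 N

Resolve: ΣF_x = 893 cos 350° + 473 cos 258.2° + T_C cos 28° + T_D cos 166° = 0.
        ΣF_y = 893 sin 350° + 473 sin 258.2° + T_C sin 28° + T_D sin 166° = 0.
The known terms sum to (782.7, -618.1) N, so 0.8829 T_C − 0.9703 T_D = -782.7 and 0.4695 T_C + 0.2419 T_D = 618.1.
Solving simultaneously: T_C = 613.3 N, T_D = 1365 N.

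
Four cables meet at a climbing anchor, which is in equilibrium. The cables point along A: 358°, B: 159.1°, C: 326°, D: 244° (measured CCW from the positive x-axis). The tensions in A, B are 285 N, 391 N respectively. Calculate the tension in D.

T_D ≈ 63 N

Resolve: ΣF_x = 285 cos 358° + 391 cos 159.1° + T_C cos 326° + T_D cos 244° = 0.
        ΣF_y = 285 sin 358° + 391 sin 159.1° + T_C sin 326° + T_D sin 244° = 0.
The known terms sum to (-80.45, 129.5) N, so 0.8290 T_C − 0.4384 T_D = 80.45 and -0.5592 T_C − 0.8988 T_D = -129.5.
Solving simultaneously: T_C = 130.4 N, T_D = 63.02 N.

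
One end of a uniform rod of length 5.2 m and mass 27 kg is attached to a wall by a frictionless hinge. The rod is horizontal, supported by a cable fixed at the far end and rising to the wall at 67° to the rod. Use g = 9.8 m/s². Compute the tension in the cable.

T ≈ 144 N

Take torques about the hinge: T sin 67° · 5.2 = 27×9.8×2.6 = 687.96 N·m.
So T = 687.96 / (0.9205 × 5.2) = 143.73 N.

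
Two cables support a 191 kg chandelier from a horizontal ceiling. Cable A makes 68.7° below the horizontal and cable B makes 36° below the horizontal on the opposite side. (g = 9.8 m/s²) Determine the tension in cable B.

Weight W = 191 × 9.8 = 1872 N acts straight down.
Horizontal: T_A cos 68.7° = T_B cos 36°  →  T_A = 2.227 T_B.
Vertical: T_A sin 68.7° + T_B sin 36° = 1872.
Substituting the horizontal relation into the vertical equation gives 2.663 T_B = 1872, so T_B = 702.9 N.

T_B ≈ 703 N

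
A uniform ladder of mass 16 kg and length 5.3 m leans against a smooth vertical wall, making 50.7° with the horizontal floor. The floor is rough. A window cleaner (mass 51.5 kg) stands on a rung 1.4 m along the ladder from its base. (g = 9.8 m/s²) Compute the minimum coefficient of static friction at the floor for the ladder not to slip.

μ_min ≈ 0.262

ΣF_y = 0: N_floor = 16×9.8 + 51.5×9.8 = 661.5 N.
Torques about the foot: N_wall · 5.3 sin 50.7° = 16×9.8×2.65 cos 50.7° + 51.5×9.8×1.4 cos 50.7° → N_wall = 173.29 N.
ΣF_x = 0: f_floor = N_wall = 173.29 N.
μ_min = f_floor / N_floor = 173.29 / 661.5 = 0.262.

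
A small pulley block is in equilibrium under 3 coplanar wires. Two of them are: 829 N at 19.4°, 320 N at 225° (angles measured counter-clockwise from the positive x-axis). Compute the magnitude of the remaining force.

Sum the known components: ΣF_x = 555.7 N, ΣF_y = 49.09 N.
For equilibrium the remaining force must supply (−ΣF_x, −ΣF_y) = (-555.7, -49.09) N.
Magnitude = √((-555.7)² + (-49.09)²) = 557.8 N; direction = atan2(-49.09, -555.7) = 185.0°.

F ≈ 558 N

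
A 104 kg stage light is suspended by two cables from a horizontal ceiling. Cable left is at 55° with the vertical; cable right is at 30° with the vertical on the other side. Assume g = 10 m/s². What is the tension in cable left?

Angles from the horizontal: cable left is 90° − 55° = 35°, cable right is 90° − 30° = 60°.
Weight W = 104 × 10 = 1040 N acts straight down.
Horizontal: T_left cos 35° = T_right cos 60°  →  T_right = 1.638 T_left.
Vertical: T_left sin 35° + T_right sin 60° = 1040.
Substituting the horizontal relation into the vertical equation gives 1.992 T_left = 1040, so T_left = 522 N.

T_left ≈ 522 N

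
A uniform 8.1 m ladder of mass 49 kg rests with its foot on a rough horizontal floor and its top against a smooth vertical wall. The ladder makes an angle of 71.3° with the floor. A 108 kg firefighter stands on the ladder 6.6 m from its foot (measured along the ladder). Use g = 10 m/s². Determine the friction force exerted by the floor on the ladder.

f ≈ 381 N

Torques about the foot: N_wall · 8.1 sin 71.3° = 49×10×4.05 cos 71.3° + 108×10×6.6 cos 71.3° → N_wall = 380.79 N.
ΣF_x = 0: f_floor = N_wall = 380.79 N.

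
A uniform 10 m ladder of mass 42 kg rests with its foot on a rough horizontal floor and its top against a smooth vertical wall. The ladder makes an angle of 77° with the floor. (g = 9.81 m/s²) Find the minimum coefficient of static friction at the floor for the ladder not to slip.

ΣF_y = 0: N_floor = 42×9.81 = 412.02 N.
Torques about the foot: N_wall · 10 sin 77° = 42×9.81×5 cos 77° → N_wall = 47.561 N.
ΣF_x = 0: f_floor = N_wall = 47.561 N.
μ_min = f_floor / N_floor = 47.561 / 412.02 = 0.1154.

μ_min ≈ 0.115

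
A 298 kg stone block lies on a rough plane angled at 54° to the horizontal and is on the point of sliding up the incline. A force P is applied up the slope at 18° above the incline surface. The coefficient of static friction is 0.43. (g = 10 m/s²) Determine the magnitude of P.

P ≈ 2920 N

On the verge of sliding up the incline, friction equals μN and acts down the slope.
Perpendicular: N + P sin 18° = W cos 54° = 1752 N.
Along incline: P cos 18° = W sin 54° + μN  with W sin 54° = 2411 N.
Solving the pair for P and N: P = 2919 N, N = 849.6 N (and f = μN = 365.3 N).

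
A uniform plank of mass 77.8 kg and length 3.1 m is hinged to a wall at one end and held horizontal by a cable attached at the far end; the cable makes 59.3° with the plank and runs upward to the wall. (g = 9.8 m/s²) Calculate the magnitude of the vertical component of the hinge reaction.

|H_y| ≈ 381 N

Take torques about the hinge: T sin 59.3° · 3.1 = 77.8×9.8×1.55 = 1181.8 N·m.
So T = 1181.8 / (0.8599 × 3.1) = 443.36 N.
ΣF_y = 0: H_y = (77.8×9.8) − T sin 59.3° = 762.44 − 381.22 = 381.22 N.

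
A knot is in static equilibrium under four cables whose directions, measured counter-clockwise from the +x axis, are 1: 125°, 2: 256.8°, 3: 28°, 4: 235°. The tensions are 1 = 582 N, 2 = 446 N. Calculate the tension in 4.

Resolve: ΣF_x = 582 cos 125° + 446 cos 256.8° + T_3 cos 28° + T_4 cos 235° = 0.
        ΣF_y = 582 sin 125° + 446 sin 256.8° + T_3 sin 28° + T_4 sin 235° = 0.
The known terms sum to (-435.7, 42.53) N, so 0.8829 T_3 − 0.5736 T_4 = 435.7 and 0.4695 T_3 − 0.8192 T_4 = -42.53.
Solving simultaneously: T_3 = 839.8 N, T_4 = 533.2 N.

T_4 ≈ 533 N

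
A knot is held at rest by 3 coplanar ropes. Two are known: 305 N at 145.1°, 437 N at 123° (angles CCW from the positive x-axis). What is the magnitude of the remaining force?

F ≈ 729 N

Sum the known components: ΣF_x = -488.2 N, ΣF_y = 541 N.
For equilibrium the remaining force must supply (−ΣF_x, −ΣF_y) = (488.2, -541) N.
Magnitude = √((488.2)² + (-541)²) = 728.7 N; direction = atan2(-541, 488.2) = 312.1°.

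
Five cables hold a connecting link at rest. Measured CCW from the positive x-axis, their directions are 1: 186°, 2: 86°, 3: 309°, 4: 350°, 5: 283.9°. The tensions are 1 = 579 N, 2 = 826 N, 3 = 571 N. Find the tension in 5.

Resolve: ΣF_x = 579 cos 186° + 826 cos 86° + 571 cos 309° + T_4 cos 350° + T_5 cos 283.9° = 0.
        ΣF_y = 579 sin 186° + 826 sin 86° + 571 sin 309° + T_4 sin 350° + T_5 sin 283.9° = 0.
The known terms sum to (-158.9, 319.7) N, so 0.9848 T_4 + 0.2402 T_5 = 158.9 and -0.1736 T_4 − 0.9707 T_5 = -319.7.
Solving simultaneously: T_4 = 84.67 N, T_5 = 314.2 N.

T_5 ≈ 314 N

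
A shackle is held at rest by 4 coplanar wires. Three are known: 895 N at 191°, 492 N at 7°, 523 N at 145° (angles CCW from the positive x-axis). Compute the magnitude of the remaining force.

Sum the known components: ΣF_x = -818.6 N, ΣF_y = 189.2 N.
For equilibrium the remaining force must supply (−ΣF_x, −ΣF_y) = (818.6, -189.2) N.
Magnitude = √((818.6)² + (-189.2)²) = 840.2 N; direction = atan2(-189.2, 818.6) = 347.0°.

F ≈ 840 N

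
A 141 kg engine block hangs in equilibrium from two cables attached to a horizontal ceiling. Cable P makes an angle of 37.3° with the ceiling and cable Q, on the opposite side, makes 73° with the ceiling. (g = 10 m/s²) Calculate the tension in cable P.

T_P ≈ 440 N

Weight W = 141 × 10 = 1410 N acts straight down.
Horizontal: T_P cos 37.3° = T_Q cos 73°  →  T_Q = 2.721 T_P.
Vertical: T_P sin 37.3° + T_Q sin 73° = 1410.
Substituting the horizontal relation into the vertical equation gives 3.208 T_P = 1410, so T_P = 439.5 N.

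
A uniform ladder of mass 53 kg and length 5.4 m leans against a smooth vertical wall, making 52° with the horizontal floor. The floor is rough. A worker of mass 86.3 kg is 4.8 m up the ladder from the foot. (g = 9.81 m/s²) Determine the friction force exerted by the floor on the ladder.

Torques about the foot: N_wall · 5.4 sin 52° = 53×9.81×2.7 cos 52° + 86.3×9.81×4.8 cos 52° → N_wall = 791.05 N.
ΣF_x = 0: f_floor = N_wall = 791.05 N.

f ≈ 791 N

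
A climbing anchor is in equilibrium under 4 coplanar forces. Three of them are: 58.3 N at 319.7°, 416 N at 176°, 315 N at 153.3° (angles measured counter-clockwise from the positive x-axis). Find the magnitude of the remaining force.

Sum the known components: ΣF_x = -651.9 N, ΣF_y = 132.8 N.
For equilibrium the remaining force must supply (−ΣF_x, −ΣF_y) = (651.9, -132.8) N.
Magnitude = √((651.9)² + (-132.8)²) = 665.3 N; direction = atan2(-132.8, 651.9) = 348.5°.

F ≈ 665 N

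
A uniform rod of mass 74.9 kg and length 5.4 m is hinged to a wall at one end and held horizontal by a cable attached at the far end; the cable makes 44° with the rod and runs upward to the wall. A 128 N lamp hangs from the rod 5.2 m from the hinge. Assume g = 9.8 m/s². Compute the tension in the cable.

T ≈ 706 N

Take torques about the hinge: T sin 44° · 5.4 = 74.9×9.8×2.7 + 128×5.2 = 2647.5 N·m.
So T = 2647.5 / (0.6947 × 5.4) = 705.77 N.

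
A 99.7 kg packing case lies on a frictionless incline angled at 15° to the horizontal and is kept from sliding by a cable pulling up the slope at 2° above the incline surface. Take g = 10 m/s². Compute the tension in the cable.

T ≈ 258 N

Take axes along and perpendicular to the incline. Weight components: W sin 15° = 258 N down-slope, W cos 15° = 963 N into the surface.
Along incline: T cos 2° = W sin 15° → T = 258.2 N.
Perpendicular: N = W cos 15° − T sin 2° = 954 N.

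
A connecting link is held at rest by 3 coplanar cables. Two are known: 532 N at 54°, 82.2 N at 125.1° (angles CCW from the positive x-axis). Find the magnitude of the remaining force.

Sum the known components: ΣF_x = 265.4 N, ΣF_y = 497.6 N.
For equilibrium the remaining force must supply (−ΣF_x, −ΣF_y) = (-265.4, -497.6) N.
Magnitude = √((-265.4)² + (-497.6)²) = 564 N; direction = atan2(-497.6, -265.4) = 241.9°.

F ≈ 564 N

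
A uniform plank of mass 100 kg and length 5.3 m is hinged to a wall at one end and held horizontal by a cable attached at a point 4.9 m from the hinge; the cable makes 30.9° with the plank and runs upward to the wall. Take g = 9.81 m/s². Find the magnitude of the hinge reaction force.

Take torques about the hinge: T sin 30.9° · 4.9 = 100×9.81×2.65 = 2599.7 N·m.
So T = 2599.7 / (0.5135 × 4.9) = 1033.1 N.
ΣF_x = 0: H_x = T cos 30.9° = 886.47 N.
ΣF_y = 0: H_y = (100×9.81) − T sin 30.9° = 981 − 530.54 = 450.46 N.
|H| = √(H_x² + H_y²) = √((886.47)² + (450.46)²) = 994.35 N.

|H| ≈ 994 N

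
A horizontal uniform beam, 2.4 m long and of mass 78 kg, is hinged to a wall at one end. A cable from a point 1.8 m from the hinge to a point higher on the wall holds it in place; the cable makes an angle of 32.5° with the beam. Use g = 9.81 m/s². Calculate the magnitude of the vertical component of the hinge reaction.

|H_y| ≈ 255 N

Take torques about the hinge: T sin 32.5° · 1.8 = 78×9.81×1.2 = 918.22 N·m.
So T = 918.22 / (0.5373 × 1.8) = 949.41 N.
ΣF_y = 0: H_y = (78×9.81) − T sin 32.5° = 765.18 − 510.12 = 255.06 N.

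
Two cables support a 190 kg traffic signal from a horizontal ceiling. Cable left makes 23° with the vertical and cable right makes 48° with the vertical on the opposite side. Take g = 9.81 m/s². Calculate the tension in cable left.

T_left ≈ 1460 N

Angles from the horizontal: cable left is 90° − 23° = 67°, cable right is 90° − 48° = 42°.
Weight W = 190 × 9.81 = 1864 N acts straight down.
Horizontal: T_left cos 67° = T_right cos 42°  →  T_right = 0.5258 T_left.
Vertical: T_left sin 67° + T_right sin 42° = 1864.
Substituting the horizontal relation into the vertical equation gives 1.272 T_left = 1864, so T_left = 1465 N.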